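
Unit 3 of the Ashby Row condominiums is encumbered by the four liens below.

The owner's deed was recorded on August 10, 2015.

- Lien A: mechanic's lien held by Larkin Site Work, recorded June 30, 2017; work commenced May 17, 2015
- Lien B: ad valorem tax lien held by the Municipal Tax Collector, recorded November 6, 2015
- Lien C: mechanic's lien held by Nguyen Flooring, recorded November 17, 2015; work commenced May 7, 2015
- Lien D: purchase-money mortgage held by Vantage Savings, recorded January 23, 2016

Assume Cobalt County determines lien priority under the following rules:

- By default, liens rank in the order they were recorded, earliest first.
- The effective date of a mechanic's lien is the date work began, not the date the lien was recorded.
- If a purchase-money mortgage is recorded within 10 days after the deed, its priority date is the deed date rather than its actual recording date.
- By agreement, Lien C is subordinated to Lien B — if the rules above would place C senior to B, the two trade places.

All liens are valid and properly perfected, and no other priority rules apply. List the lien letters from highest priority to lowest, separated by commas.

B, A, C, D

Effective dates: A's effective date is May 17, 2015, when work began; C's effective date is May 7, 2015, when work began; D was recorded 166 days after the deed, outside the 10-day window, so it keeps its recording date.
Ordering by effective date: C (May 7, 2015), A (May 17, 2015), B (November 6, 2015), D (January 23, 2016).
The subordination applies — C was senior to B — so C and B swap.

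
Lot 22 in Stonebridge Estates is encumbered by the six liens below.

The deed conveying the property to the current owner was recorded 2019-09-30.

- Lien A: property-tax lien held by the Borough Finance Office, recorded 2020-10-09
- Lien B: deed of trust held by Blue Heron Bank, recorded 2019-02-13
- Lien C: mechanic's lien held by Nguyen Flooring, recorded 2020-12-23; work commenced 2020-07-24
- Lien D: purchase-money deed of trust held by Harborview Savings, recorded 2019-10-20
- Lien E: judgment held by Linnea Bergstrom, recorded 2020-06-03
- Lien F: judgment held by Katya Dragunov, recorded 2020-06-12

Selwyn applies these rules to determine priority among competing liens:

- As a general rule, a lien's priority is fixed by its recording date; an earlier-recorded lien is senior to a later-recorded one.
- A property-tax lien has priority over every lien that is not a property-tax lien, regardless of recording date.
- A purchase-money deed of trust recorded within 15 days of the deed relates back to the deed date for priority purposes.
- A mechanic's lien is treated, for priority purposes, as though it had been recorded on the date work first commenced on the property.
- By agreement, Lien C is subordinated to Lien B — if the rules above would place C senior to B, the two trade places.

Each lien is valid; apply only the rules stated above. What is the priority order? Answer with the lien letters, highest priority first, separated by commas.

A, B, D, E, F, C

Adjusting effective dates: C relates back to 2020-07-24 (work commenced); D was recorded 20 days after the deed, outside the 15-day window, so it keeps its recording date.
A, as a property-tax lien, has superpriority and ranks first.
Ordering the rest by effective date: B (2019-02-13), D (2019-10-20), E (2020-06-03), F (2020-06-12), C (2020-07-24).
C is already junior to B, so the subordination agreement changes nothing.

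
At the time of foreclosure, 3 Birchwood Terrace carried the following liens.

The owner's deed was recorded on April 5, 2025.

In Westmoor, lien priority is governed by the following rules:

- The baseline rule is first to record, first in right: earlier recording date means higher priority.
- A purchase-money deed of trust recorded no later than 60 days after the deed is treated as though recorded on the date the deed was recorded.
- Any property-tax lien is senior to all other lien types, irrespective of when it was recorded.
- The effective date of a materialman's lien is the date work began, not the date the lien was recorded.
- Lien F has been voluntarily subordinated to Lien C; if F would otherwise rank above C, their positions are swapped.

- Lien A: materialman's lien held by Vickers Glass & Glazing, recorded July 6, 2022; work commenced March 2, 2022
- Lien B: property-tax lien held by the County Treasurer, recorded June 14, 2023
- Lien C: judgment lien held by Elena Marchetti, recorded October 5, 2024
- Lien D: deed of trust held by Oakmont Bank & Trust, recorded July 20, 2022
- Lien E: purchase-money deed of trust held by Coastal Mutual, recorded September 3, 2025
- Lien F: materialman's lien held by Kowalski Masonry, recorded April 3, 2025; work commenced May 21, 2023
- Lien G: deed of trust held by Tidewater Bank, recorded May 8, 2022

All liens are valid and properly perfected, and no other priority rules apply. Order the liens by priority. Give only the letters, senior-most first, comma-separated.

B, A, G, D, C, F, E

Adjusting effective dates: A relates back to March 2, 2022 (work commenced); E was recorded 151 days after the deed, outside the 60-day window, so it keeps its recording date; F's effective date is May 21, 2023, when work began.
As a property-tax lien, B is senior to every other lien.
The other liens, earliest effective date first: A (March 2, 2022), G (May 8, 2022), D (July 20, 2022), F (May 21, 2023), C (October 5, 2024), E (September 3, 2025).
Because F would otherwise rank above C, the subordination swaps them.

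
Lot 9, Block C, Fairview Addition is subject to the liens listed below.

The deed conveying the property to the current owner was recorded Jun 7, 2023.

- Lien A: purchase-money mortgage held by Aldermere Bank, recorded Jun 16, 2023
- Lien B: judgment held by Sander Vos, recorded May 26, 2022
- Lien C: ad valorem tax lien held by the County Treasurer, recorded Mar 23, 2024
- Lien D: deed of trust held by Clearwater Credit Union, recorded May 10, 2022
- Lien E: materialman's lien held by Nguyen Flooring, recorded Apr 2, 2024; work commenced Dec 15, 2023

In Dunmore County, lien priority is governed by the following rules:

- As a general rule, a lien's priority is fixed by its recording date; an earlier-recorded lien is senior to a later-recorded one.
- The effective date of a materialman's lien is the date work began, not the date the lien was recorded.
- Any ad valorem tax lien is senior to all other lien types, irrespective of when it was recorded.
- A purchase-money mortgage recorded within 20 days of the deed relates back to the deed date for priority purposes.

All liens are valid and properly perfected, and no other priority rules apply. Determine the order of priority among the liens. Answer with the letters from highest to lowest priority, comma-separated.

C, D, B, A, E

Effective dates after the stated exceptions: A was recorded within the 20-day window, so its effective date is the deed date Jun 7, 2023; E is treated as recorded Dec 15, 2023, the work-commencement date.
As an ad valorem tax lien, C is senior to every other lien.
The other liens, earliest effective date first: D (May 10, 2022), B (May 26, 2022), A (Jun 7, 2023), E (Dec 15, 2023).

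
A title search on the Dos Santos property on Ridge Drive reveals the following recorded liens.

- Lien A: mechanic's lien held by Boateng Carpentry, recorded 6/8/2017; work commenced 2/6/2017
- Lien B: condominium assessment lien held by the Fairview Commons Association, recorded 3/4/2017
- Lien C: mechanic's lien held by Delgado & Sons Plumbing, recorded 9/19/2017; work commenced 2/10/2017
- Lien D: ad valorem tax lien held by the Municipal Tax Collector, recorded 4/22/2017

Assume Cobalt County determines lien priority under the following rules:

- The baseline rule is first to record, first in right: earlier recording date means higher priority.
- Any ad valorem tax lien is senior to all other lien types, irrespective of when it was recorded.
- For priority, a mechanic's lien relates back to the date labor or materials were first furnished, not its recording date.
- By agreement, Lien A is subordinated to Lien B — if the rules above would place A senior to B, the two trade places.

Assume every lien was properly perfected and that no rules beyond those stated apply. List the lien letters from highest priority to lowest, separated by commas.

D, B, C, A

Effective dates: A is treated as recorded 2/6/2017, the work-commencement date; C relates back to 2/10/2017 (work commenced).
D is an ad valorem tax lien, so it outranks all other liens regardless of date.
Among the remaining liens, by effective date: A (2/6/2017), C (2/10/2017), B (3/4/2017).
Because A would otherwise rank above B, the subordination swaps them.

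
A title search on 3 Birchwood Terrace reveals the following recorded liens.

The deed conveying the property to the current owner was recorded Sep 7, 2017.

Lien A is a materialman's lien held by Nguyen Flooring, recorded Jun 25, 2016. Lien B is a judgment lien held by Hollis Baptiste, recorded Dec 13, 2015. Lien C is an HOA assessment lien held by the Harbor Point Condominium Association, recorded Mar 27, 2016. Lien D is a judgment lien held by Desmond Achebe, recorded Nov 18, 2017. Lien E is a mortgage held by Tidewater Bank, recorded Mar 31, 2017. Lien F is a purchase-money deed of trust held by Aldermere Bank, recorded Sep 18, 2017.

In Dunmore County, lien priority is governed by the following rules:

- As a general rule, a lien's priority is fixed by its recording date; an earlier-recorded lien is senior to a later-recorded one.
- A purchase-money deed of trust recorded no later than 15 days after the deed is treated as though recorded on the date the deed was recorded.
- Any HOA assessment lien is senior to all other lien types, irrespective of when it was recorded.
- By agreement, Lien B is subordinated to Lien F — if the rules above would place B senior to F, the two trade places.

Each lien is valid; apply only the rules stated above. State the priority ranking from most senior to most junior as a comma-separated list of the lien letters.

Effective dates: F was recorded within the 15-day window, so its effective date is the deed date Sep 7, 2017.
C is an HOA assessment lien and takes priority over every other lien.
Remaining liens by effective date: B (Dec 13, 2015), A (Jun 25, 2016), E (Mar 31, 2017), F (Sep 7, 2017), D (Nov 18, 2017).
B is senior to F before the subordination, so the two trade places.

C, F, A, E, B, D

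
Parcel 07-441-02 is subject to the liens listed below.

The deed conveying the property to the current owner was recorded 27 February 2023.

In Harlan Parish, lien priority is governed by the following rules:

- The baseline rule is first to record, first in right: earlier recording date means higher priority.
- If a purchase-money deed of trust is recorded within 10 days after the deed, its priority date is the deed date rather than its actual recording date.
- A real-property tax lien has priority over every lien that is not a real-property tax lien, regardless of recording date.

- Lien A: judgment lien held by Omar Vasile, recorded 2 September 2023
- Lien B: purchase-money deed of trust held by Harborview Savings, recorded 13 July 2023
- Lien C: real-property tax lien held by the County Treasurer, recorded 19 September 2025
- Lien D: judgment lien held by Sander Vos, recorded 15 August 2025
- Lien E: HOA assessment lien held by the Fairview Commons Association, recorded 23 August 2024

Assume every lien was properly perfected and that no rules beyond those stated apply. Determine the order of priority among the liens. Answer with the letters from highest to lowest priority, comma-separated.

First, effective dates: B missed the 10-day window (136 days after the deed), so its recording date stands.
C is a real-property tax lien, so it outranks all other liens regardless of date.
Among the remaining liens, by effective date: B (13 July 2023), A (2 September 2023), E (23 August 2024), D (15 August 2025).

C, B, A, E, D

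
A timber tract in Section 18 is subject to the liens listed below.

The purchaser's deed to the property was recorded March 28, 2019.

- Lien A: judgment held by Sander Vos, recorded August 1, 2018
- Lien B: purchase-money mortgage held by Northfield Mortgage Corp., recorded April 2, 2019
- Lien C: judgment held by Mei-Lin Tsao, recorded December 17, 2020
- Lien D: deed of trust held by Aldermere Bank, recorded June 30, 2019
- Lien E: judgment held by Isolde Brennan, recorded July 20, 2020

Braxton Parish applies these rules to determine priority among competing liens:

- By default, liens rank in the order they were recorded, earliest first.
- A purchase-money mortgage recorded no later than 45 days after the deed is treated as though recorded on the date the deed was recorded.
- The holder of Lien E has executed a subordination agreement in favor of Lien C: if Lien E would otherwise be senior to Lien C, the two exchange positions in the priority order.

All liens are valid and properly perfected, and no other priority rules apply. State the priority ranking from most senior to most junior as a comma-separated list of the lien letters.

A, B, D, C, E

Adjusting effective dates: B relates back to the deed date March 28, 2019.
By effective date: A (August 1, 2018), B (March 28, 2019), D (June 30, 2019), E (July 20, 2020), C (December 17, 2020).
The subordination applies — E was senior to C — so E and C swap.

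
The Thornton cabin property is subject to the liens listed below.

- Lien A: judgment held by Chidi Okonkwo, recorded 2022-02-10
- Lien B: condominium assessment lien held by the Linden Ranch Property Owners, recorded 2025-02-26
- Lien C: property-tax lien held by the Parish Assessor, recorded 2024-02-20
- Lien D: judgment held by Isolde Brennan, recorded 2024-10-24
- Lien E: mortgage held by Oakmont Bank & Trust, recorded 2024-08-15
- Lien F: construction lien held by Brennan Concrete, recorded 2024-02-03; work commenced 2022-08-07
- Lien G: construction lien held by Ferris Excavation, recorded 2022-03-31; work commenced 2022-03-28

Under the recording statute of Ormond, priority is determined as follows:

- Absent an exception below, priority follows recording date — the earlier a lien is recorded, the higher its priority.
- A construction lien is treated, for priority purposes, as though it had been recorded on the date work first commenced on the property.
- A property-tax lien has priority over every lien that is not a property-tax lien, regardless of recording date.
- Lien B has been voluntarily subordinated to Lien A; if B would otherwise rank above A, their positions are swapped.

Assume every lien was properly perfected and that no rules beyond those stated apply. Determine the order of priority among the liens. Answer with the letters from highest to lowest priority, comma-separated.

C, A, G, F, E, D, B

First, effective dates: F's effective date is 2022-08-07, when work began; G's effective date is 2022-03-28, when work began.
As a property-tax lien, C is senior to every other lien.
Remaining liens by effective date: A (2022-02-10), G (2022-03-28), F (2022-08-07), E (2024-08-15), D (2024-10-24), B (2025-02-26).
B already ranks below A; the subordination has no effect.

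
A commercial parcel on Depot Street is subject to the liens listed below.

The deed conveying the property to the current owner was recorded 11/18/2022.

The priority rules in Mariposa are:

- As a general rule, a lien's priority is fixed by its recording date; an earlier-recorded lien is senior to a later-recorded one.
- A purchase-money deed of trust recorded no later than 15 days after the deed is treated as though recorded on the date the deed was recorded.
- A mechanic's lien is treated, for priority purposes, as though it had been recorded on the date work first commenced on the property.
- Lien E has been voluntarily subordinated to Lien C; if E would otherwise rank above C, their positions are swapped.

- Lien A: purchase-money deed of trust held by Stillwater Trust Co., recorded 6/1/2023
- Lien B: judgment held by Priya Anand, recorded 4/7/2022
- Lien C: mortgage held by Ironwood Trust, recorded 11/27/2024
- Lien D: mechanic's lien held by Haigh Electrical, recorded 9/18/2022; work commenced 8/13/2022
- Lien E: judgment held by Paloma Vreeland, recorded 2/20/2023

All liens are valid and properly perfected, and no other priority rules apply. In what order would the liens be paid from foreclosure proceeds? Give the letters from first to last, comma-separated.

B, D, C, A, E

Adjusting effective dates: A was recorded 195 days after the deed, outside the 15-day window, so it keeps its recording date; D relates back to 8/13/2022 (work commenced).
Sorted by effective date: B (4/7/2022), D (8/13/2022), E (2/20/2023), A (6/1/2023), C (11/27/2024).
Because E would otherwise rank above C, the subordination swaps them.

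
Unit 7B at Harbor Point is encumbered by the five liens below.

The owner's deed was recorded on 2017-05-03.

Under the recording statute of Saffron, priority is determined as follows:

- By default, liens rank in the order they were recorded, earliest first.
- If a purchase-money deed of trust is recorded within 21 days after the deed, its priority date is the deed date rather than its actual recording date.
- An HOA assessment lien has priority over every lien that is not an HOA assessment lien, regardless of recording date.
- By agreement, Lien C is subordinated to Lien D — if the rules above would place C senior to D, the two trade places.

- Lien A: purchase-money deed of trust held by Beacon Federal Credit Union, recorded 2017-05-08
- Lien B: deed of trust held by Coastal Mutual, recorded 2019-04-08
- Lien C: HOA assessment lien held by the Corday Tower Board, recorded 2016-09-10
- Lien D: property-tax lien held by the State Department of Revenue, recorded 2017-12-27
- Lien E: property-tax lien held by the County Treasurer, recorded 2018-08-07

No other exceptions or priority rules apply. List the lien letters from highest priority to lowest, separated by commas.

Effective dates: A was recorded within the 21-day window, so its effective date is the deed date 2017-05-03.
C, as an HOA assessment lien, has superpriority and ranks first.
Remaining liens by effective date: A (2017-05-03), D (2017-12-27), E (2018-08-07), B (2019-04-08).
The subordination applies — C was senior to D — so C and D swap.

D, A, C, E, B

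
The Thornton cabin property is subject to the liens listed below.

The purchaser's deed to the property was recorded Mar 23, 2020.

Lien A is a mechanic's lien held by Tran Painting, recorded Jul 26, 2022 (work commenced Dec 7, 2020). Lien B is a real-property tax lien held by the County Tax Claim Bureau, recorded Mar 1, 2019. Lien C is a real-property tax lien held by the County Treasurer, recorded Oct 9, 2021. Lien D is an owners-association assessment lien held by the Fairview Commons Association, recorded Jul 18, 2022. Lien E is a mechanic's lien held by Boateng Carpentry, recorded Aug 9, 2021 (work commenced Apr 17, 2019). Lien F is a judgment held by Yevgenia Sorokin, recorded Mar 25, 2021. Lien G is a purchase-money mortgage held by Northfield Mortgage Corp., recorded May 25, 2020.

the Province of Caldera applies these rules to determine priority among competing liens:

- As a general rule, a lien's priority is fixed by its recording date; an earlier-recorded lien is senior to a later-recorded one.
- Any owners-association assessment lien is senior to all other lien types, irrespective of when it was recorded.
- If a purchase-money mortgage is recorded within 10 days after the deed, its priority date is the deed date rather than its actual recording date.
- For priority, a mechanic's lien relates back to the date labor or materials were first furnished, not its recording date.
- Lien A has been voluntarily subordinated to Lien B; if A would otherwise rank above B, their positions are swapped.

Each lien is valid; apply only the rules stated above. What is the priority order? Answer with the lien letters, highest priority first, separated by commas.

D, B, E, G, A, F, C

Effective dates after the stated exceptions: A is treated as recorded Dec 7, 2020, the work-commencement date; E relates back to Apr 17, 2019 (work commenced); G was recorded 63 days after the deed, outside the 10-day window, so it keeps its recording date.
As an owners-association assessment lien, D is senior to every other lien.
Ordering the rest by effective date: B (Mar 1, 2019), E (Apr 17, 2019), G (May 25, 2020), A (Dec 7, 2020), F (Mar 25, 2021), C (Oct 9, 2021).
A is already junior to B, so the subordination agreement changes nothing.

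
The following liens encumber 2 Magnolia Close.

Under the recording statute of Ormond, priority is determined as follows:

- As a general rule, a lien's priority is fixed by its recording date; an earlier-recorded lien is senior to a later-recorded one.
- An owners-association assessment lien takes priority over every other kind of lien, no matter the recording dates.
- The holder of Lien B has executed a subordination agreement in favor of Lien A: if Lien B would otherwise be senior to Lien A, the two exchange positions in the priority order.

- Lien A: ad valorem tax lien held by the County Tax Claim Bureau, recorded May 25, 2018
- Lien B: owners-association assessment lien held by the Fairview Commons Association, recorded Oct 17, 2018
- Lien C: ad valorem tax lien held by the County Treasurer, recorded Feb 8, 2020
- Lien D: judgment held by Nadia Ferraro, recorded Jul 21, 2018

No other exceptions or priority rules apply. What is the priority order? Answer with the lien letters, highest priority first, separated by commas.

A, B, D, C

B, as an owners-association assessment lien, has superpriority and ranks first.
The other liens, earliest effective date first: A (May 25, 2018), D (Jul 21, 2018), C (Feb 8, 2020).
The subordination applies — B was senior to A — so B and A swap.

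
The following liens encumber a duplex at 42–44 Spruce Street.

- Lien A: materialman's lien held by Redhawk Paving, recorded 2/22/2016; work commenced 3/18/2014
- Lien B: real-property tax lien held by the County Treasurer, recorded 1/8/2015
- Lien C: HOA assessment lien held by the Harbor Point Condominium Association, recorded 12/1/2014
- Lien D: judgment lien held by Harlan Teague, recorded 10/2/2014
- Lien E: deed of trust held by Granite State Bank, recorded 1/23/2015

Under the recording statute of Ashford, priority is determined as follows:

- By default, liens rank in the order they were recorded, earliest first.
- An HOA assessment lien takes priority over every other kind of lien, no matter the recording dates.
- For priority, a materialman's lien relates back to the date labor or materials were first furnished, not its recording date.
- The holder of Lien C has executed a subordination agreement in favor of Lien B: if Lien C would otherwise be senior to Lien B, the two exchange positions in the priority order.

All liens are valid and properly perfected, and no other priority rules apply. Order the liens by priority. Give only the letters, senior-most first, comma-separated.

Effective dates after the stated exceptions: A relates back to 3/18/2014 (work commenced).
As an HOA assessment lien, C is senior to every other lien.
Among the remaining liens, by effective date: A (3/18/2014), D (10/2/2014), B (1/8/2015), E (1/23/2015).
C is senior to B before the subordination, so the two trade places.

B, A, D, C, E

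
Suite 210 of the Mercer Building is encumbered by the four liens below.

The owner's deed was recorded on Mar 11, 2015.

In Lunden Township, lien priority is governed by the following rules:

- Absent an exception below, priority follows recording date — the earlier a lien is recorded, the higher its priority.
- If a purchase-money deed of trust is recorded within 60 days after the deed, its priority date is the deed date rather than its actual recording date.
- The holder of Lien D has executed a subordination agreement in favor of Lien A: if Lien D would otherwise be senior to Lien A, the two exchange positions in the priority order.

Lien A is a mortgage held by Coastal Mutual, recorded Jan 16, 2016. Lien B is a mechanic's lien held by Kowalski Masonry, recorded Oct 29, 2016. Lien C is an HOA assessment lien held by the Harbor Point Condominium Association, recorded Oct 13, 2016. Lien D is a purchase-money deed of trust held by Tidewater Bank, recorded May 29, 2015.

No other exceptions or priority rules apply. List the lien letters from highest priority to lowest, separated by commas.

First, effective dates: D missed the 60-day window (79 days after the deed), so its recording date stands.
Sorted by effective date: D (May 29, 2015), A (Jan 16, 2016), C (Oct 13, 2016), B (Oct 29, 2016).
The subordination applies — D was senior to A — so D and A swap.

A, D, C, B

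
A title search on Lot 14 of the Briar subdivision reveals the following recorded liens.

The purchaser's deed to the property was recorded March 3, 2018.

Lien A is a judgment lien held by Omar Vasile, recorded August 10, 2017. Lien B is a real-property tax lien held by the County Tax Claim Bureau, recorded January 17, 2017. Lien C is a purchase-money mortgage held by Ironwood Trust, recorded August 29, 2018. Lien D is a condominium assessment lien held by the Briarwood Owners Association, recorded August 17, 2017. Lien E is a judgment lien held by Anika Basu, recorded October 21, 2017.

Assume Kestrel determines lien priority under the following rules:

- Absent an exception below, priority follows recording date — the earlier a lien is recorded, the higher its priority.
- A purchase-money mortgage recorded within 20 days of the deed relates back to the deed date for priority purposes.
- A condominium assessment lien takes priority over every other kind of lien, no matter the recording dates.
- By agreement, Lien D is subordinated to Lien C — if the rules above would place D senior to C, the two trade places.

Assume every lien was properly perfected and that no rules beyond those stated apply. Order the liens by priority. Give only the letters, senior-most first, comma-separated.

First, effective dates: C missed the 20-day window (179 days after the deed), so its recording date stands.
D is a condominium assessment lien and takes priority over every other lien.
The other liens, earliest effective date first: B (January 17, 2017), A (August 10, 2017), E (October 21, 2017), C (August 29, 2018).
Because D would otherwise rank above C, the subordination swaps them.

C, B, A, E, D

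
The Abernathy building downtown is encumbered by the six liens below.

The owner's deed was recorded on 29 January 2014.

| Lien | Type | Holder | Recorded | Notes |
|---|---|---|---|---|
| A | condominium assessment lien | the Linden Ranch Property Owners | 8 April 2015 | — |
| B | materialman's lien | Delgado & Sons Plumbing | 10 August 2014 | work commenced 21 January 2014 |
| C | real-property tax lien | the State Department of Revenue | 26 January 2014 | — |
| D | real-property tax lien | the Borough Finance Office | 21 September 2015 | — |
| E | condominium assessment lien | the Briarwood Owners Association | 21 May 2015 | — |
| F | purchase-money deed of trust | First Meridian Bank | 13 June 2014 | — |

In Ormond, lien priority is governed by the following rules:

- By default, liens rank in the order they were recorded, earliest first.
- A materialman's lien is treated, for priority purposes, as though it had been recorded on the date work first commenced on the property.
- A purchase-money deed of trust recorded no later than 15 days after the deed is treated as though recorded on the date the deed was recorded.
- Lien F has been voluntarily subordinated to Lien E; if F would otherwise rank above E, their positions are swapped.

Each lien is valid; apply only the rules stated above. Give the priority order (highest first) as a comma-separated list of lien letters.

B, C, E, A, F, D

Effective dates after the stated exceptions: B relates back to 21 January 2014 (work commenced); F was recorded 135 days after the deed — beyond 15 days — so no relation-back applies.
By effective date: B (21 January 2014), C (26 January 2014), F (13 June 2014), A (8 April 2015), E (21 May 2015), D (21 September 2015).
Because F would otherwise rank above E, the subordination swaps them.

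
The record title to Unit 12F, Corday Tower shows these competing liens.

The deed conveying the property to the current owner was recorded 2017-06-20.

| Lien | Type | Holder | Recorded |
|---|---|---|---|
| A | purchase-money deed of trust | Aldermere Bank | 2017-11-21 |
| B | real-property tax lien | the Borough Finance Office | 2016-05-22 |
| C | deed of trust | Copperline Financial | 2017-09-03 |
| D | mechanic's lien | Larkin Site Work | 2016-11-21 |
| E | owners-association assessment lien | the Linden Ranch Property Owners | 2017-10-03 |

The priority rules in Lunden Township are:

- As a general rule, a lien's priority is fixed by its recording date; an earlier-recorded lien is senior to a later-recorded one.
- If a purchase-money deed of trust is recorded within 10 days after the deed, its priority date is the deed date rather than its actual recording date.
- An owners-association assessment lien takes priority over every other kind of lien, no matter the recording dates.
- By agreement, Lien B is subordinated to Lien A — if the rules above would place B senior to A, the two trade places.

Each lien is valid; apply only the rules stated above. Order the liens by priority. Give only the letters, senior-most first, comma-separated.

First, effective dates: A was recorded 154 days after the deed — beyond 10 days — so no relation-back applies.
As an owners-association assessment lien, E is senior to every other lien.
Remaining liens by effective date: B (2016-05-22), D (2016-11-21), C (2017-09-03), A (2017-11-21).
Because B would otherwise rank above A, the subordination swaps them.

E, A, D, C, B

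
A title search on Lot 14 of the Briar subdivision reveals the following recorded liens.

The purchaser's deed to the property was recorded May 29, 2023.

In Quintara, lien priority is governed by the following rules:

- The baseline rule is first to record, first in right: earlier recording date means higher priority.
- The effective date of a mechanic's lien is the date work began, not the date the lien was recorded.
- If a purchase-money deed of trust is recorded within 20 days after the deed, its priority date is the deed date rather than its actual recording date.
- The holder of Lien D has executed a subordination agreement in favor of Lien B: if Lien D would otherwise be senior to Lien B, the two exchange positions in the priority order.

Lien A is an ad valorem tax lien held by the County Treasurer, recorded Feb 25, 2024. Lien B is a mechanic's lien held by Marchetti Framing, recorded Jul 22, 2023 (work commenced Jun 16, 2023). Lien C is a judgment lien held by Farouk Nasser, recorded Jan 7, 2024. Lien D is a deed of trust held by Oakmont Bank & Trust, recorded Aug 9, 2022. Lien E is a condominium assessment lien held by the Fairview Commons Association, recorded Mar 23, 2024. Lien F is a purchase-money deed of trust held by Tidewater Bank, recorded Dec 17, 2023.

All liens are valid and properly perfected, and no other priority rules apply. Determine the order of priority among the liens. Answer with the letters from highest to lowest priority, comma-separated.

Effective dates after the stated exceptions: B is treated as recorded Jun 16, 2023, the work-commencement date; F was recorded 202 days after the deed, outside the 20-day window, so it keeps its recording date.
By effective date, earliest first: D (Aug 9, 2022), B (Jun 16, 2023), F (Dec 17, 2023), C (Jan 7, 2024), A (Feb 25, 2024), E (Mar 23, 2024).
D is senior to B before the subordination, so the two trade places.

B, D, F, C, A, E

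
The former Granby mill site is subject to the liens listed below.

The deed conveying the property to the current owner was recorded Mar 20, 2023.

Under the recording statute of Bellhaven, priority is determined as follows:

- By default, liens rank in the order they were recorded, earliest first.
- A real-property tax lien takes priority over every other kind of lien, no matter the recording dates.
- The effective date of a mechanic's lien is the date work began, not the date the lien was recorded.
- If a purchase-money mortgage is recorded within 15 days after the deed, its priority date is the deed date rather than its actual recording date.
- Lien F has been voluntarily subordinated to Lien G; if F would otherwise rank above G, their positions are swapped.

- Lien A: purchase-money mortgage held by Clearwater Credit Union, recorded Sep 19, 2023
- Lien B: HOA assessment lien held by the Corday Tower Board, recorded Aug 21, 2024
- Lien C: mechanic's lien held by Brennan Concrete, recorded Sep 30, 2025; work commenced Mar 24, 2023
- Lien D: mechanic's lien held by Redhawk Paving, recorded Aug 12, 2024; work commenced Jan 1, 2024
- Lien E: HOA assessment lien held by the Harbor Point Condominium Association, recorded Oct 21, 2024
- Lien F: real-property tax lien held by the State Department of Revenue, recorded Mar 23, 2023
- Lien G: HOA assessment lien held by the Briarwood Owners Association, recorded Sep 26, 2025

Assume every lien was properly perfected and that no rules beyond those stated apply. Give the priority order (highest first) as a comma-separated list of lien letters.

G, C, A, D, B, E, F

Adjusting effective dates: A was recorded 183 days after the deed, outside the 15-day window, so it keeps its recording date; C is treated as recorded Mar 24, 2023, the work-commencement date; D's effective date is Jan 1, 2024, when work began.
F is a real-property tax lien and takes priority over every other lien.
Among the remaining liens, by effective date: C (Mar 24, 2023), A (Sep 19, 2023), D (Jan 1, 2024), B (Aug 21, 2024), E (Oct 21, 2024), G (Sep 26, 2025).
Because F would otherwise rank above G, the subordination swaps them.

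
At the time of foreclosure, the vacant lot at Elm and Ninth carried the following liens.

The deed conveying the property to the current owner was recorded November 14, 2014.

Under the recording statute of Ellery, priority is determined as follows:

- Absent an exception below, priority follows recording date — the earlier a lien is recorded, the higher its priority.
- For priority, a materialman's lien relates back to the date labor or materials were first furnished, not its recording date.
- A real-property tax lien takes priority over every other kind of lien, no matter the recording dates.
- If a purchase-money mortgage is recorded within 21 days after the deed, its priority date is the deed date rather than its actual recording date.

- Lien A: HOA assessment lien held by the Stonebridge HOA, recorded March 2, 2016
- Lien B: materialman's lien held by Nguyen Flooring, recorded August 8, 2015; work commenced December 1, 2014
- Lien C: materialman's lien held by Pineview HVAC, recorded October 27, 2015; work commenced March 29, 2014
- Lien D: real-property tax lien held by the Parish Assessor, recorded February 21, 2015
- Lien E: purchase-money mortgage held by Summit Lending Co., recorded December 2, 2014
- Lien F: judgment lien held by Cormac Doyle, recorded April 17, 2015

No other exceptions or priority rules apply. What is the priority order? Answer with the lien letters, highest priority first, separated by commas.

D, C, E, B, F, A

Adjusting effective dates: B's effective date is December 1, 2014, when work began; C is treated as recorded March 29, 2014, the work-commencement date; E was recorded within the 21-day window, so its effective date is the deed date November 14, 2014.
D is a real-property tax lien and takes priority over every other lien.
Among the remaining liens, by effective date: C (March 29, 2014), E (November 14, 2014), B (December 1, 2014), F (April 17, 2015), A (March 2, 2016).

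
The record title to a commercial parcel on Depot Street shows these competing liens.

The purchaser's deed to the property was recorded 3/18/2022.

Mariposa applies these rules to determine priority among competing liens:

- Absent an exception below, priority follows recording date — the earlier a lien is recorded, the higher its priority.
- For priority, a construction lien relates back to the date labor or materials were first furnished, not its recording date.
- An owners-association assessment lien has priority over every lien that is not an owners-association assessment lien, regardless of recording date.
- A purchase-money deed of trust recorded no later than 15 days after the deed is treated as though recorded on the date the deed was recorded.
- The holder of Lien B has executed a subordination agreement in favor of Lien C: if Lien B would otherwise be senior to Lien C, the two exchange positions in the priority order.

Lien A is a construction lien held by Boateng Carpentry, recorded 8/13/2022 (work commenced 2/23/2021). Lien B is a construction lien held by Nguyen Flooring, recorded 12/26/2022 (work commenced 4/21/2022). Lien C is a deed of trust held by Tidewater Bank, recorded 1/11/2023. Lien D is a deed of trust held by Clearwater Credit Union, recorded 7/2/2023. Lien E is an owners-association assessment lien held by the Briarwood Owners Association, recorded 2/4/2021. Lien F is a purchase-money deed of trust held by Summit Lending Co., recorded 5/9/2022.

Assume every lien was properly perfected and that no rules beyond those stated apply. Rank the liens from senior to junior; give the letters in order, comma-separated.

E, A, C, F, B, D

First, effective dates: A relates back to 2/23/2021 (work commenced); B is treated as recorded 4/21/2022, the work-commencement date; F was recorded 52 days after the deed — beyond 15 days — so no relation-back applies.
As an owners-association assessment lien, E is senior to every other lien.
Remaining liens by effective date: A (2/23/2021), B (4/21/2022), F (5/9/2022), C (1/11/2023), D (7/2/2023).
Because B would otherwise rank above C, the subordination swaps them.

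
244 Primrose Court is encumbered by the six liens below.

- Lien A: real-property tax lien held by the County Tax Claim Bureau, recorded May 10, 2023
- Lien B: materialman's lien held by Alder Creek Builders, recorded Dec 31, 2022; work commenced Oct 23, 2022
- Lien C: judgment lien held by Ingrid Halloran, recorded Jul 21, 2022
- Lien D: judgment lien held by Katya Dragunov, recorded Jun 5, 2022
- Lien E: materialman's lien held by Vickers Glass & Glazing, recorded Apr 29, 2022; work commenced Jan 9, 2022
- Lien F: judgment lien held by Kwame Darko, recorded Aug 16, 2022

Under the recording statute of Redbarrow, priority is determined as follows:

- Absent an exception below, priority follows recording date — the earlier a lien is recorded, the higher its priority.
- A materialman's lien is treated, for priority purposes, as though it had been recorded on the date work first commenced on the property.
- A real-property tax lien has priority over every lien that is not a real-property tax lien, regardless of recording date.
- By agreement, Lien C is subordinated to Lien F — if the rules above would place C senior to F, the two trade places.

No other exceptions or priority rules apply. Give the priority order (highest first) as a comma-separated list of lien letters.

Adjusting effective dates: B is treated as recorded Oct 23, 2022, the work-commencement date; E relates back to Jan 9, 2022 (work commenced).
A is a real-property tax lien and takes priority over every other lien.
Remaining liens by effective date: E (Jan 9, 2022), D (Jun 5, 2022), C (Jul 21, 2022), F (Aug 16, 2022), B (Oct 23, 2022).
Because C would otherwise rank above F, the subordination swaps them.

A, E, D, F, C, B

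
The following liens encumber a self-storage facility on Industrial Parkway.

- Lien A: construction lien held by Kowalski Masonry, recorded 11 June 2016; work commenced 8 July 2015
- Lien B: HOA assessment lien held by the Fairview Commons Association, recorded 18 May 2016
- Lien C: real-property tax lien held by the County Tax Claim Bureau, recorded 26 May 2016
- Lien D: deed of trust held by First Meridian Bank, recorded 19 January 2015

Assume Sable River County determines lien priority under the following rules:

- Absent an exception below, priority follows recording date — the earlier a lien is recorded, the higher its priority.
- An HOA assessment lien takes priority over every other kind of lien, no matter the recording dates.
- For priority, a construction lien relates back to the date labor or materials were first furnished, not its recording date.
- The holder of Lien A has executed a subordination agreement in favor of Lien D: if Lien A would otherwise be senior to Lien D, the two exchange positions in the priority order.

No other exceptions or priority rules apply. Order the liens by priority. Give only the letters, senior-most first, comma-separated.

B, D, A, C

Effective dates: A's effective date is 8 July 2015, when work began.
B, as an HOA assessment lien, has superpriority and ranks first.
Remaining liens by effective date: D (19 January 2015), A (8 July 2015), C (26 May 2016).
Since A is not senior to D, the subordination leaves the order unchanged.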